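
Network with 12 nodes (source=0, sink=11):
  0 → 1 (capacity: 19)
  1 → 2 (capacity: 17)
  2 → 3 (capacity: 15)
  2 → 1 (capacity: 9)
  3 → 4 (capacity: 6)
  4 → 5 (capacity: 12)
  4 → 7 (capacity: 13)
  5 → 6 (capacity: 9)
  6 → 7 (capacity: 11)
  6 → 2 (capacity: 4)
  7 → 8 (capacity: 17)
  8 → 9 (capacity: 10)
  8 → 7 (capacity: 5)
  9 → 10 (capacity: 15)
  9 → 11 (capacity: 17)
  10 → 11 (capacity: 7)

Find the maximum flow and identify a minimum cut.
Max flow = 6, Min cut edges: (3,4)

Maximum flow: 6
Minimum cut: (3,4)
Partition: S = [0, 1, 2, 3], T = [4, 5, 6, 7, 8, 9, 10, 11]

Max-flow min-cut theorem verified: both equal 6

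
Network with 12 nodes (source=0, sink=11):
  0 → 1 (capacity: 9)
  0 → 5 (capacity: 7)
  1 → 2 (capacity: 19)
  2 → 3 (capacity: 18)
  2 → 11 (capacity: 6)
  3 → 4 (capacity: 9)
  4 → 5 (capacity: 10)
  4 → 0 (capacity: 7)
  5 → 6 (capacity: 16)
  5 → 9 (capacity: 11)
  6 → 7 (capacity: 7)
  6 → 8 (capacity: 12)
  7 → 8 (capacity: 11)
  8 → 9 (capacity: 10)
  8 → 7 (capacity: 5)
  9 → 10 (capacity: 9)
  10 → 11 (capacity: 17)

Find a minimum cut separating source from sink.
Min cut value = 15, edges: (2,11), (9,10)

Min cut value: 15
Partition: S = [0, 1, 2, 3, 4, 5, 6, 7, 8, 9], T = [10, 11]
Cut edges: (2,11), (9,10)

By max-flow min-cut theorem, max flow = min cut = 15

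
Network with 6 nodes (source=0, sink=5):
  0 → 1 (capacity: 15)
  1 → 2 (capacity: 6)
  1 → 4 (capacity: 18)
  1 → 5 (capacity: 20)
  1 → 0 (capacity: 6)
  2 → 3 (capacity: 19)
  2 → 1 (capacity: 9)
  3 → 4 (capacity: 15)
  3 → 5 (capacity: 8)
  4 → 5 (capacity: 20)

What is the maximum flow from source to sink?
Maximum flow = 15

Max flow: 15

Flow assignment:
  0 → 1: 15/15
  1 → 5: 15/20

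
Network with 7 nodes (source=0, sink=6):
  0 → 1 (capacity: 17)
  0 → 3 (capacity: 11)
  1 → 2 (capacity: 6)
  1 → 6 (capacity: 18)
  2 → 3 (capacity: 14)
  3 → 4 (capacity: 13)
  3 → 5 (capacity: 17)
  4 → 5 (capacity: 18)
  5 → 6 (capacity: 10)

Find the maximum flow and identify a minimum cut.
Max flow = 27, Min cut edges: (0,1), (5,6)

Maximum flow: 27
Minimum cut: (0,1), (5,6)
Partition: S = [0, 2, 3, 4, 5], T = [1, 6]

Max-flow min-cut theorem verified: both equal 27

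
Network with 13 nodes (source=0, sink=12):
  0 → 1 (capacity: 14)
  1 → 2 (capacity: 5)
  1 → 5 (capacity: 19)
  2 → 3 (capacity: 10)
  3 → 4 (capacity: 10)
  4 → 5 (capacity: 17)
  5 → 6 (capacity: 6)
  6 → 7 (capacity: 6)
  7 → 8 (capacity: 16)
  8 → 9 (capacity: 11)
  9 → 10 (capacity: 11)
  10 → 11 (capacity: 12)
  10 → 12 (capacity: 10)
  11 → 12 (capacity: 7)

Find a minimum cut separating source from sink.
Min cut value = 6, edges: (6,7)

Min cut value: 6
Partition: S = [0, 1, 2, 3, 4, 5, 6], T = [7, 8, 9, 10, 11, 12]
Cut edges: (6,7)

By max-flow min-cut theorem, max flow = min cut = 6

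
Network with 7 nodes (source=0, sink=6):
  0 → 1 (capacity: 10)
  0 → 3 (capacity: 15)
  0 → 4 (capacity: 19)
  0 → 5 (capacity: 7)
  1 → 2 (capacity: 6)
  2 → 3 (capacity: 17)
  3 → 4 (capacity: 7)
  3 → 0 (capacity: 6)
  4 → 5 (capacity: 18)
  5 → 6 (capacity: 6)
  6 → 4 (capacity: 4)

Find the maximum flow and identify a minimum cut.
Max flow = 6, Min cut edges: (5,6)

Maximum flow: 6
Minimum cut: (5,6)
Partition: S = [0, 1, 2, 3, 4, 5], T = [6]

Max-flow min-cut theorem verified: both equal 6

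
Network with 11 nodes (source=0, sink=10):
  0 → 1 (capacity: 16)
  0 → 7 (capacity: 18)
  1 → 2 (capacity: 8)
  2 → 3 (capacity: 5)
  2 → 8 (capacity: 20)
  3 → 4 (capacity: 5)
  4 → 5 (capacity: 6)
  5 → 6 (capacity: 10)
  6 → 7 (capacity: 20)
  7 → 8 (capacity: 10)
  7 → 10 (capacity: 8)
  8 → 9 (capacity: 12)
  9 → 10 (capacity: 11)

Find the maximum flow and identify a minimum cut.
Max flow = 19, Min cut edges: (7,10), (9,10)

Maximum flow: 19
Minimum cut: (7,10), (9,10)
Partition: S = [0, 1, 2, 3, 4, 5, 6, 7, 8, 9], T = [10]

Max-flow min-cut theorem verified: both equal 19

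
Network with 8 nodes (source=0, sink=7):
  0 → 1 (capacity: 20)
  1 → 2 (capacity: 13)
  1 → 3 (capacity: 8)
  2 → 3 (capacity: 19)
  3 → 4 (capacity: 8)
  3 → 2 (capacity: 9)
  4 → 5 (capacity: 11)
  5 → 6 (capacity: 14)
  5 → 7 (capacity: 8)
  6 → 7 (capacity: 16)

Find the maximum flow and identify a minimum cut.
Max flow = 8, Min cut edges: (3,4)

Maximum flow: 8
Minimum cut: (3,4)
Partition: S = [0, 1, 2, 3], T = [4, 5, 6, 7]

Max-flow min-cut theorem verified: both equal 8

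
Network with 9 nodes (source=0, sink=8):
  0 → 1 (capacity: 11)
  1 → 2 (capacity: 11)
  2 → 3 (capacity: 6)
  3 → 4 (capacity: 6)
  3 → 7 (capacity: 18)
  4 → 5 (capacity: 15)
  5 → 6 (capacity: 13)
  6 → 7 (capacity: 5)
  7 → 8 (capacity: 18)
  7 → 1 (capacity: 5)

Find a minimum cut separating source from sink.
Min cut value = 6, edges: (2,3)

Min cut value: 6
Partition: S = [0, 1, 2], T = [3, 4, 5, 6, 7, 8]
Cut edges: (2,3)

By max-flow min-cut theorem, max flow = min cut = 6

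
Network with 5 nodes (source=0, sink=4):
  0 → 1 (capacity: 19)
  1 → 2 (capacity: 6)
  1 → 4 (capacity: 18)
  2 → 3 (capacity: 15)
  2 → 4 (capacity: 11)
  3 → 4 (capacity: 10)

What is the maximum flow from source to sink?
Maximum flow = 19

Max flow: 19

Flow assignment:
  0 → 1: 19/19
  1 → 2: 1/6
  1 → 4: 18/18
  2 → 4: 1/11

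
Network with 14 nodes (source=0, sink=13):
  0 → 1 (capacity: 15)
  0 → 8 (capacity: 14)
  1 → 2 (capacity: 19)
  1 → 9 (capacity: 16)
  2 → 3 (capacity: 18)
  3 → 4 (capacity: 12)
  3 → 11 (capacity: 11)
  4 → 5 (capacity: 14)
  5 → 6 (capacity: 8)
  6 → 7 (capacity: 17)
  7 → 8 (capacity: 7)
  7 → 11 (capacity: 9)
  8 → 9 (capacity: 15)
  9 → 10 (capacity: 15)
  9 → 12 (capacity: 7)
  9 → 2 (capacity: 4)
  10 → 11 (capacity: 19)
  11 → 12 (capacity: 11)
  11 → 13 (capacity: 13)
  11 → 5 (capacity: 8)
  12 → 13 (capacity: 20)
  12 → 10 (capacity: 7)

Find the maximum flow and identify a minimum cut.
Max flow = 29, Min cut edges: (0,1), (0,8)

Maximum flow: 29
Minimum cut: (0,1), (0,8)
Partition: S = [0], T = [1, 2, 3, 4, 5, 6, 7, 8, 9, 10, 11, 12, 13]

Max-flow min-cut theorem verified: both equal 29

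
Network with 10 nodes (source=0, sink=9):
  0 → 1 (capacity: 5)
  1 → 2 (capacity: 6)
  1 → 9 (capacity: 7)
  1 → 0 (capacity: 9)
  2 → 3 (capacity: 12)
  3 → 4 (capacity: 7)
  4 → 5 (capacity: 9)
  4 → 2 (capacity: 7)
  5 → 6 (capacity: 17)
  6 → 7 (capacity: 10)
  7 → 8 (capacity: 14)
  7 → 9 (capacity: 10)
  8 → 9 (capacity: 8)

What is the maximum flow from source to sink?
Maximum flow = 5

Max flow: 5

Flow assignment:
  0 → 1: 5/5
  1 → 9: 5/7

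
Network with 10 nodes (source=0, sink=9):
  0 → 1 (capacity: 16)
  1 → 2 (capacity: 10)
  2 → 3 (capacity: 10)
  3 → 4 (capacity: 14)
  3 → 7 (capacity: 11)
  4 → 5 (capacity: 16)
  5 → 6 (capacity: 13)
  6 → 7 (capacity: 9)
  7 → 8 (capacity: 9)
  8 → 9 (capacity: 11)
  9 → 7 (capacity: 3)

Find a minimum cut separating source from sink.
Min cut value = 9, edges: (7,8)

Min cut value: 9
Partition: S = [0, 1, 2, 3, 4, 5, 6, 7], T = [8, 9]
Cut edges: (7,8)

By max-flow min-cut theorem, max flow = min cut = 9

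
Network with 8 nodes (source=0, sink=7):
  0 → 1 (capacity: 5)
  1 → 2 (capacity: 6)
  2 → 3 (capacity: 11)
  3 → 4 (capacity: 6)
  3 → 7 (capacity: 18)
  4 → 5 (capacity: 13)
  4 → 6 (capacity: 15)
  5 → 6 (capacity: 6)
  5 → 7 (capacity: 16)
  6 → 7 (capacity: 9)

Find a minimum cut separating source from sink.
Min cut value = 5, edges: (0,1)

Min cut value: 5
Partition: S = [0], T = [1, 2, 3, 4, 5, 6, 7]
Cut edges: (0,1)

By max-flow min-cut theorem, max flow = min cut = 5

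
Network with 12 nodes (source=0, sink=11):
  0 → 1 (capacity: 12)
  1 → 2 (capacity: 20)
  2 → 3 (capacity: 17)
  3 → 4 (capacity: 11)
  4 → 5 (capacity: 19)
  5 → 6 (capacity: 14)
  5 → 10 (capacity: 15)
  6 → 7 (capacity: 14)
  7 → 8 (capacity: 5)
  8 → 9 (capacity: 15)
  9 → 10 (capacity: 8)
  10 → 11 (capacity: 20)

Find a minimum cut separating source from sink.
Min cut value = 11, edges: (3,4)

Min cut value: 11
Partition: S = [0, 1, 2, 3], T = [4, 5, 6, 7, 8, 9, 10, 11]
Cut edges: (3,4)

By max-flow min-cut theorem, max flow = min cut = 11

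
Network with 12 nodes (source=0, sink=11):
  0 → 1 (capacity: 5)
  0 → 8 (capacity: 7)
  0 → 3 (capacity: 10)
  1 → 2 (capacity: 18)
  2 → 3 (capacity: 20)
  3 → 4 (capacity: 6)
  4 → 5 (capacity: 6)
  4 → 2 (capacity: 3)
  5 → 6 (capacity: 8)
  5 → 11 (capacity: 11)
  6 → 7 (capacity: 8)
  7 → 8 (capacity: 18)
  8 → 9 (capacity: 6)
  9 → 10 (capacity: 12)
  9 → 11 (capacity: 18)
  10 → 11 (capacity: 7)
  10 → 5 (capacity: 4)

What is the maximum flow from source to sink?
Maximum flow = 12

Max flow: 12

Flow assignment:
  0 → 8: 6/7
  0 → 3: 6/10
  3 → 4: 6/6
  4 → 5: 6/6
  5 → 11: 6/11
  8 → 9: 6/6
  9 → 11: 6/18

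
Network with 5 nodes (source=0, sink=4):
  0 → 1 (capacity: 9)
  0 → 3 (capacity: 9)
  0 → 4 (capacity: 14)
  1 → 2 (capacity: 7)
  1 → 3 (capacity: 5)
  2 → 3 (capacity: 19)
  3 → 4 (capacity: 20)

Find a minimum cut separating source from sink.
Min cut value = 32, edges: (0,1), (0,3), (0,4)

Min cut value: 32
Partition: S = [0], T = [1, 2, 3, 4]
Cut edges: (0,1), (0,3), (0,4)

By max-flow min-cut theorem, max flow = min cut = 32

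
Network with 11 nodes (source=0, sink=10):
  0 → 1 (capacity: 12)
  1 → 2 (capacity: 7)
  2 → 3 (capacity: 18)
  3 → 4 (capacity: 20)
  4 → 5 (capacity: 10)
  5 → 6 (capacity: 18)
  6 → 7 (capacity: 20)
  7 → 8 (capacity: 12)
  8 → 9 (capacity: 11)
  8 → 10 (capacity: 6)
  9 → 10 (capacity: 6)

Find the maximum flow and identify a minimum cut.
Max flow = 7, Min cut edges: (1,2)

Maximum flow: 7
Minimum cut: (1,2)
Partition: S = [0, 1], T = [2, 3, 4, 5, 6, 7, 8, 9, 10]

Max-flow min-cut theorem verified: both equal 7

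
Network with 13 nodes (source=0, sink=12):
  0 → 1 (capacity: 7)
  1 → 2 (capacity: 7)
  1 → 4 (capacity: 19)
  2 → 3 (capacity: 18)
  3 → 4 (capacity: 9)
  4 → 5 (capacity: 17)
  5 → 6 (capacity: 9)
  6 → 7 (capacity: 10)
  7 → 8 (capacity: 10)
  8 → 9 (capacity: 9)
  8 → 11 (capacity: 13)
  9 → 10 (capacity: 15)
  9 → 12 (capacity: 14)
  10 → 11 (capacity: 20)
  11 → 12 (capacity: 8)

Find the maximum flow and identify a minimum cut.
Max flow = 7, Min cut edges: (0,1)

Maximum flow: 7
Minimum cut: (0,1)
Partition: S = [0], T = [1, 2, 3, 4, 5, 6, 7, 8, 9, 10, 11, 12]

Max-flow min-cut theorem verified: both equal 7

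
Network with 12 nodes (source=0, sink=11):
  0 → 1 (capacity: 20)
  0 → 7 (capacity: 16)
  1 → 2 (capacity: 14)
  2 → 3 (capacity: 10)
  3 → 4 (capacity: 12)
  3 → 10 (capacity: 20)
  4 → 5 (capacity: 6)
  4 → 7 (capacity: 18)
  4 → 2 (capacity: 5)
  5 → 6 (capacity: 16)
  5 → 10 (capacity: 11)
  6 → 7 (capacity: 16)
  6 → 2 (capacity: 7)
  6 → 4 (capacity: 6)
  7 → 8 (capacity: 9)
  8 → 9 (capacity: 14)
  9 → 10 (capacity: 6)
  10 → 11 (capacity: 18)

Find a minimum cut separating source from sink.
Min cut value = 16, edges: (2,3), (9,10)

Min cut value: 16
Partition: S = [0, 1, 2, 7, 8, 9], T = [3, 4, 5, 6, 10, 11]
Cut edges: (2,3), (9,10)

By max-flow min-cut theorem, max flow = min cut = 16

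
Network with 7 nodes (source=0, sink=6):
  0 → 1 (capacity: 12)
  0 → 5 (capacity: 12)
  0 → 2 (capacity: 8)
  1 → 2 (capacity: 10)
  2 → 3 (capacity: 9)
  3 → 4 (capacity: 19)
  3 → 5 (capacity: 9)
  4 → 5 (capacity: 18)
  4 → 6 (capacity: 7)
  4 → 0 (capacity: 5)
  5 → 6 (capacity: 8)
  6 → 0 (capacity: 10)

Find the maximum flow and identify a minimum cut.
Max flow = 15, Min cut edges: (4,6), (5,6)

Maximum flow: 15
Minimum cut: (4,6), (5,6)
Partition: S = [0, 1, 2, 3, 4, 5], T = [6]

Max-flow min-cut theorem verified: both equal 15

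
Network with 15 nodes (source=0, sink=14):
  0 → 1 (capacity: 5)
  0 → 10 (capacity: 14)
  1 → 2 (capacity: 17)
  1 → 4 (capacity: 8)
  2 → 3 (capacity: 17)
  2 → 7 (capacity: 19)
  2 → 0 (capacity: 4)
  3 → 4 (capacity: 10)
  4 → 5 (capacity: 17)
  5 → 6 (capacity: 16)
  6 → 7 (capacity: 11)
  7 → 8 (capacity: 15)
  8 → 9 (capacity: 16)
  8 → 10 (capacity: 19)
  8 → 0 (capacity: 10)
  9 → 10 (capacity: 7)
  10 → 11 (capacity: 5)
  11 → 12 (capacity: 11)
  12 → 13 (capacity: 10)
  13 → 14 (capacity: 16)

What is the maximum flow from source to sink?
Maximum flow = 5

Max flow: 5

Flow assignment:
  0 → 1: 5/5
  0 → 10: 5/14
  1 → 2: 5/17
  2 → 7: 5/19
  7 → 8: 5/15
  8 → 0: 5/10
  10 → 11: 5/5
  11 → 12: 5/11
  12 → 13: 5/10
  13 → 14: 5/16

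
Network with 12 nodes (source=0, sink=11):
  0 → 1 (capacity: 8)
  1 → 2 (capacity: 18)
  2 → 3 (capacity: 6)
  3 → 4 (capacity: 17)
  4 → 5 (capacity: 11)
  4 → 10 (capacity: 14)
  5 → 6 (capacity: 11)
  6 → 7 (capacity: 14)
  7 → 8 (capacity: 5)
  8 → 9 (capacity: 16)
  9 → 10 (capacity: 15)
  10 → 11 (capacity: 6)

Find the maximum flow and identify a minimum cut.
Max flow = 6, Min cut edges: (10,11)

Maximum flow: 6
Minimum cut: (10,11)
Partition: S = [0, 1, 2, 3, 4, 5, 6, 7, 8, 9, 10], T = [11]

Max-flow min-cut theorem verified: both equal 6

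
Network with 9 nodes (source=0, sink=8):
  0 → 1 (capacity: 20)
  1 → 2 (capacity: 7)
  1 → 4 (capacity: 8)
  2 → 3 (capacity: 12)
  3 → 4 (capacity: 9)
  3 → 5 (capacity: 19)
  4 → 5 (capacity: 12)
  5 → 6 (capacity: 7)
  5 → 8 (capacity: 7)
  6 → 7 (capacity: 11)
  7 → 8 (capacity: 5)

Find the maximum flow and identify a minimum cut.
Max flow = 12, Min cut edges: (5,8), (7,8)

Maximum flow: 12
Minimum cut: (5,8), (7,8)
Partition: S = [0, 1, 2, 3, 4, 5, 6, 7], T = [8]

Max-flow min-cut theorem verified: both equal 12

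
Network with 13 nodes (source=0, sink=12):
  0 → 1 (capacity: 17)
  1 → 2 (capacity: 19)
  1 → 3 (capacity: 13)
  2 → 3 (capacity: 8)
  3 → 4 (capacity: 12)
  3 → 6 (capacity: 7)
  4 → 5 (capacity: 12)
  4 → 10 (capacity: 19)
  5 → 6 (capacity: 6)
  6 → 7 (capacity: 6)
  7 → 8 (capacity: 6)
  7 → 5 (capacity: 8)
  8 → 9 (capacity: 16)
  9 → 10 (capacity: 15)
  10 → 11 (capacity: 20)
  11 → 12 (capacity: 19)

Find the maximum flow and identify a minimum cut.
Max flow = 17, Min cut edges: (0,1)

Maximum flow: 17
Minimum cut: (0,1)
Partition: S = [0], T = [1, 2, 3, 4, 5, 6, 7, 8, 9, 10, 11, 12]

Max-flow min-cut theorem verified: both equal 17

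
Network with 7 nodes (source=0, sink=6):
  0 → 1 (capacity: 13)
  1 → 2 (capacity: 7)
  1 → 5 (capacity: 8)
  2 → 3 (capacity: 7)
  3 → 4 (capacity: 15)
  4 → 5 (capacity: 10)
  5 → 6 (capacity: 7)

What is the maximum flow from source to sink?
Maximum flow = 7

Max flow: 7

Flow assignment:
  0 → 1: 7/13
  1 → 2: 5/7
  1 → 5: 2/8
  2 → 3: 5/7
  3 → 4: 5/15
  4 → 5: 5/10
  5 → 6: 7/7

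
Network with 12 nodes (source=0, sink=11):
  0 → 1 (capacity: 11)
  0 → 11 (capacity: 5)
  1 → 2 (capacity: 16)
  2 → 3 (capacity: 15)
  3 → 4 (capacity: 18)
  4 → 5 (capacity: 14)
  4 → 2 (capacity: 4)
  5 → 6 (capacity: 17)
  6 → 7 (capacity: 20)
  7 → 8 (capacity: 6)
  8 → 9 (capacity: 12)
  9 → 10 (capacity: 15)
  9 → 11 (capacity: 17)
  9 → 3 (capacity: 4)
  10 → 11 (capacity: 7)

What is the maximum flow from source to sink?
Maximum flow = 11

Max flow: 11

Flow assignment:
  0 → 1: 6/11
  0 → 11: 5/5
  1 → 2: 6/16
  2 → 3: 10/15
  3 → 4: 10/18
  4 → 5: 6/14
  4 → 2: 4/4
  5 → 6: 6/17
  6 → 7: 6/20
  7 → 8: 6/6
  8 → 9: 6/12
  9 → 11: 6/17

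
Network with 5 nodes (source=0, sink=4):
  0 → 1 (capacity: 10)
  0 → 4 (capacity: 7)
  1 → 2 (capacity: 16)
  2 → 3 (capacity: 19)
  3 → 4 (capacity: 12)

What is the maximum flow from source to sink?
Maximum flow = 17

Max flow: 17

Flow assignment:
  0 → 1: 10/10
  0 → 4: 7/7
  1 → 2: 10/16
  2 → 3: 10/19
  3 → 4: 10/12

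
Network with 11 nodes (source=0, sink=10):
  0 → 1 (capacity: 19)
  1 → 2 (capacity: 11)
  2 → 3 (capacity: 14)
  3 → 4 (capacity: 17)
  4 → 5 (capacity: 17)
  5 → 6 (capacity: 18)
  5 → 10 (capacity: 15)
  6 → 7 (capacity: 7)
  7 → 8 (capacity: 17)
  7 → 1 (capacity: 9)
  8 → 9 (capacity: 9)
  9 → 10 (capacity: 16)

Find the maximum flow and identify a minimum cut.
Max flow = 11, Min cut edges: (1,2)

Maximum flow: 11
Minimum cut: (1,2)
Partition: S = [0, 1], T = [2, 3, 4, 5, 6, 7, 8, 9, 10]

Max-flow min-cut theorem verified: both equal 11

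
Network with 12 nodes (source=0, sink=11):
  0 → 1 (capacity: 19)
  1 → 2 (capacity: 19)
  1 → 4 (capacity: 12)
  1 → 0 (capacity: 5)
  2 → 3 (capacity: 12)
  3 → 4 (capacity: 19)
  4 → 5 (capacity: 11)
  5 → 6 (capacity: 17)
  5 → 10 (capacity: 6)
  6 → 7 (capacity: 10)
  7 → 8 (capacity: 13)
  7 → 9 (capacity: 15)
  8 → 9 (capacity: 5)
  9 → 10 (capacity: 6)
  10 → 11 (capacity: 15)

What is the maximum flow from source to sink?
Maximum flow = 11

Max flow: 11

Flow assignment:
  0 → 1: 11/19
  1 → 4: 11/12
  4 → 5: 11/11
  5 → 6: 5/17
  5 → 10: 6/6
  6 → 7: 5/10
  7 → 9: 5/15
  9 → 10: 5/6
  10 → 11: 11/15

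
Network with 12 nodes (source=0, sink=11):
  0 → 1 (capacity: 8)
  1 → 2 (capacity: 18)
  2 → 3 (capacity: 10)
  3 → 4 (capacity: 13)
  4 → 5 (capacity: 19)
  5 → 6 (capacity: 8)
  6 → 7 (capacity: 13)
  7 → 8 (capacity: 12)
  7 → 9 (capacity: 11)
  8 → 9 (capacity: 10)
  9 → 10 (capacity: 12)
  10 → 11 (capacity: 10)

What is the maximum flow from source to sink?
Maximum flow = 8

Max flow: 8

Flow assignment:
  0 → 1: 8/8
  1 → 2: 8/18
  2 → 3: 8/10
  3 → 4: 8/13
  4 → 5: 8/19
  5 → 6: 8/8
  6 → 7: 8/13
  7 → 9: 8/11
  9 → 10: 8/12
  10 → 11: 8/10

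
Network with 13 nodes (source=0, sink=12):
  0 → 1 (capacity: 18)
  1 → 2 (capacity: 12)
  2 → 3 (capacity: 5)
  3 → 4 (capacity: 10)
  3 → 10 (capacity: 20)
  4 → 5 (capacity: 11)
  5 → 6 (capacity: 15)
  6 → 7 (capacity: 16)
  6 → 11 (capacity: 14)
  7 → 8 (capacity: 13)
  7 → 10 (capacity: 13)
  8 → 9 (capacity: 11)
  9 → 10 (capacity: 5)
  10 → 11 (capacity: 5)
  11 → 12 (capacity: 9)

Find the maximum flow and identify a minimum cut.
Max flow = 5, Min cut edges: (2,3)

Maximum flow: 5
Minimum cut: (2,3)
Partition: S = [0, 1, 2], T = [3, 4, 5, 6, 7, 8, 9, 10, 11, 12]

Max-flow min-cut theorem verified: both equal 5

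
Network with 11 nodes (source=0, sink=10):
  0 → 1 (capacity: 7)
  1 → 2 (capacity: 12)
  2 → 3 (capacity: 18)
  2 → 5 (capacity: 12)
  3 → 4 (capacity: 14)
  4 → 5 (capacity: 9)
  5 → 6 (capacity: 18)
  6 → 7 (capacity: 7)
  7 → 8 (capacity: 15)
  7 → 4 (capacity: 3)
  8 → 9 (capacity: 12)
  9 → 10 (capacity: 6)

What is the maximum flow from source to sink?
Maximum flow = 6

Max flow: 6

Flow assignment:
  0 → 1: 6/7
  1 → 2: 6/12
  2 → 5: 6/12
  4 → 5: 1/9
  5 → 6: 7/18
  6 → 7: 7/7
  7 → 8: 6/15
  7 → 4: 1/3
  8 → 9: 6/12
  9 → 10: 6/6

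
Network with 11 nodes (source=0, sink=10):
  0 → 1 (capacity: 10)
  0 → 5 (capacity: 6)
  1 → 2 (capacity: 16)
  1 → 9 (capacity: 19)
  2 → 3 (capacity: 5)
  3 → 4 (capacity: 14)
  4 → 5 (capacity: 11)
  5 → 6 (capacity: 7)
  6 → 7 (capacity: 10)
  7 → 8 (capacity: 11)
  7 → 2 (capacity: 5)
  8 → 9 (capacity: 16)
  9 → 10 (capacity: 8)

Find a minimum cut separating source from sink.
Min cut value = 8, edges: (9,10)

Min cut value: 8
Partition: S = [0, 1, 2, 3, 4, 5, 6, 7, 8, 9], T = [10]
Cut edges: (9,10)

By max-flow min-cut theorem, max flow = min cut = 8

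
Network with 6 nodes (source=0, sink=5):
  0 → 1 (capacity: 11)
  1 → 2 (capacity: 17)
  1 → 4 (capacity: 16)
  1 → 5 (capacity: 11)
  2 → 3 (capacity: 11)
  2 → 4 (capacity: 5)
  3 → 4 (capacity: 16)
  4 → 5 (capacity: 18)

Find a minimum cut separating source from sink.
Min cut value = 11, edges: (0,1)

Min cut value: 11
Partition: S = [0], T = [1, 2, 3, 4, 5]
Cut edges: (0,1)

By max-flow min-cut theorem, max flow = min cut = 11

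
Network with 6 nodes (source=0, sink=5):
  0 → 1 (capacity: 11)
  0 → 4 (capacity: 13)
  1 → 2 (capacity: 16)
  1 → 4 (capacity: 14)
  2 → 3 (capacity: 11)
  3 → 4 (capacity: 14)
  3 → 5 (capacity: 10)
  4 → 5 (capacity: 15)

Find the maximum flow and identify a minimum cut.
Max flow = 24, Min cut edges: (0,1), (0,4)

Maximum flow: 24
Minimum cut: (0,1), (0,4)
Partition: S = [0], T = [1, 2, 3, 4, 5]

Max-flow min-cut theorem verified: both equal 24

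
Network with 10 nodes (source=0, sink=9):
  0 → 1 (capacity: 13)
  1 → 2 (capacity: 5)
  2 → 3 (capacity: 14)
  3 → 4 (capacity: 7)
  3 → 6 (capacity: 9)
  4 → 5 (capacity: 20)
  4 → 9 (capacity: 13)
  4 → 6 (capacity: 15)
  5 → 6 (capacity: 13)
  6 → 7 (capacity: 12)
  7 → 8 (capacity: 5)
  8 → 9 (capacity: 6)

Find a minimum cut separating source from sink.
Min cut value = 5, edges: (1,2)

Min cut value: 5
Partition: S = [0, 1], T = [2, 3, 4, 5, 6, 7, 8, 9]
Cut edges: (1,2)

By max-flow min-cut theorem, max flow = min cut = 5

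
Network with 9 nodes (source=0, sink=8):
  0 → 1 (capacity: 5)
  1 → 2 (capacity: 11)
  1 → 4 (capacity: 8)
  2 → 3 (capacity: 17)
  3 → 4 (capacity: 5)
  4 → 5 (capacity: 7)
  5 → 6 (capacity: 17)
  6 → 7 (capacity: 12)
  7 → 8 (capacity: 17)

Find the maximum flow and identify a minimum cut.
Max flow = 5, Min cut edges: (0,1)

Maximum flow: 5
Minimum cut: (0,1)
Partition: S = [0], T = [1, 2, 3, 4, 5, 6, 7, 8]

Max-flow min-cut theorem verified: both equal 5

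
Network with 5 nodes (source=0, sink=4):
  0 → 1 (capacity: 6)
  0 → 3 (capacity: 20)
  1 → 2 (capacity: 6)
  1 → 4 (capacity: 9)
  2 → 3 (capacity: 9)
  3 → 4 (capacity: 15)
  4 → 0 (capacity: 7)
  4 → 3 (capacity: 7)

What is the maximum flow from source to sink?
Maximum flow = 21

Max flow: 21

Flow assignment:
  0 → 1: 6/6
  0 → 3: 15/20
  1 → 4: 6/9
  3 → 4: 15/15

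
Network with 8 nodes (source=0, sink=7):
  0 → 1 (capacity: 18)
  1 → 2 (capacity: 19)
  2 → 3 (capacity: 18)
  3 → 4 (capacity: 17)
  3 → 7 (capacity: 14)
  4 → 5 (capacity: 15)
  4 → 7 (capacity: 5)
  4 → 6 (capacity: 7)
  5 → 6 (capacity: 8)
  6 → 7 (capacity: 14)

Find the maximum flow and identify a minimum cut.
Max flow = 18, Min cut edges: (2,3)

Maximum flow: 18
Minimum cut: (2,3)
Partition: S = [0, 1, 2], T = [3, 4, 5, 6, 7]

Max-flow min-cut theorem verified: both equal 18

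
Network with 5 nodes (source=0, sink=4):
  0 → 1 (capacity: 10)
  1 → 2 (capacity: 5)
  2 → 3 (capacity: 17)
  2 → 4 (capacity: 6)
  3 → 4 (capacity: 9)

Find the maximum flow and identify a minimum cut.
Max flow = 5, Min cut edges: (1,2)

Maximum flow: 5
Minimum cut: (1,2)
Partition: S = [0, 1], T = [2, 3, 4]

Max-flow min-cut theorem verified: both equal 5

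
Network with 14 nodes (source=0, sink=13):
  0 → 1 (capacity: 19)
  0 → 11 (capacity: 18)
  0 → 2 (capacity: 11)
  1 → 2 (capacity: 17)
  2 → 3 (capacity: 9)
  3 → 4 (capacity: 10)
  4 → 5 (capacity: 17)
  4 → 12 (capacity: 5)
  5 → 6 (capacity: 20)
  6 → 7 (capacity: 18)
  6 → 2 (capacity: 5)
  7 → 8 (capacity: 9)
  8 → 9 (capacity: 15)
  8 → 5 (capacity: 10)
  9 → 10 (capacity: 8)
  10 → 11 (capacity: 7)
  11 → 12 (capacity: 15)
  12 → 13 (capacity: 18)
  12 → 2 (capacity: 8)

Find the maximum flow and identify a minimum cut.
Max flow = 18, Min cut edges: (12,13)

Maximum flow: 18
Minimum cut: (12,13)
Partition: S = [0, 1, 2, 3, 4, 5, 6, 7, 8, 9, 10, 11, 12], T = [13]

Max-flow min-cut theorem verified: both equal 18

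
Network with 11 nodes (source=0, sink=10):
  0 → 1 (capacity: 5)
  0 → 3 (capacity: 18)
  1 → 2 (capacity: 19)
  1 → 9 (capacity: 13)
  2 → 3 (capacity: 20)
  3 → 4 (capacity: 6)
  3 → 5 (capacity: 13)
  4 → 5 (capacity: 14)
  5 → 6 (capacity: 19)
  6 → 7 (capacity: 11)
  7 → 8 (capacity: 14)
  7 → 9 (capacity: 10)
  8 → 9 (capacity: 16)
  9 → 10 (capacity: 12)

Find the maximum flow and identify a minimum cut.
Max flow = 12, Min cut edges: (9,10)

Maximum flow: 12
Minimum cut: (9,10)
Partition: S = [0, 1, 2, 3, 4, 5, 6, 7, 8, 9], T = [10]

Max-flow min-cut theorem verified: both equal 12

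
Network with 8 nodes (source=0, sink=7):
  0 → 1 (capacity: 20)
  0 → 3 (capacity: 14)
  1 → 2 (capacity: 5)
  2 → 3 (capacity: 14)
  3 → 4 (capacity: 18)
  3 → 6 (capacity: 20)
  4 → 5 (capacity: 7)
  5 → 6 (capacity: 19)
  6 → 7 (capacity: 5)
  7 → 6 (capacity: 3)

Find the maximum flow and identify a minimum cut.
Max flow = 5, Min cut edges: (6,7)

Maximum flow: 5
Minimum cut: (6,7)
Partition: S = [0, 1, 2, 3, 4, 5, 6], T = [7]

Max-flow min-cut theorem verified: both equal 5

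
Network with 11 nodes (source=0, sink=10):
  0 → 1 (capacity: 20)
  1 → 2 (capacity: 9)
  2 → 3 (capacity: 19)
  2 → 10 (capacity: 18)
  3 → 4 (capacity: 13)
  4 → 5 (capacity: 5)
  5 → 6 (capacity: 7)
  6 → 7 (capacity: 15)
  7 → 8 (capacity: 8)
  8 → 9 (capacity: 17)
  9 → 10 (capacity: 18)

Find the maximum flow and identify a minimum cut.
Max flow = 9, Min cut edges: (1,2)

Maximum flow: 9
Minimum cut: (1,2)
Partition: S = [0, 1], T = [2, 3, 4, 5, 6, 7, 8, 9, 10]

Max-flow min-cut theorem verified: both equal 9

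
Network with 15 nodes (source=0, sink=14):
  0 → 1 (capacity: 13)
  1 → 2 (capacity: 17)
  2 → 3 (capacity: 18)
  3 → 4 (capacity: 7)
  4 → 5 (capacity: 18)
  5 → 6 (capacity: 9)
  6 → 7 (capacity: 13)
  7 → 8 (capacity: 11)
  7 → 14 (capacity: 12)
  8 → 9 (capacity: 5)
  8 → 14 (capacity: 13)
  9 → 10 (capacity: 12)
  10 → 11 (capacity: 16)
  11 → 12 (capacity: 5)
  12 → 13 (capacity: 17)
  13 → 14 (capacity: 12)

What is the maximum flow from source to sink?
Maximum flow = 7

Max flow: 7

Flow assignment:
  0 → 1: 7/13
  1 → 2: 7/17
  2 → 3: 7/18
  3 → 4: 7/7
  4 → 5: 7/18
  5 → 6: 7/9
  6 → 7: 7/13
  7 → 14: 7/12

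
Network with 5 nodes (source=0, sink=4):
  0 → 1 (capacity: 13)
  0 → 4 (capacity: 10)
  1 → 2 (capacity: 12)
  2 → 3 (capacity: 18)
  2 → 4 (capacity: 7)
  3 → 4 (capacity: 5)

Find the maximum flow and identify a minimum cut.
Max flow = 22, Min cut edges: (0,4), (2,4), (3,4)

Maximum flow: 22
Minimum cut: (0,4), (2,4), (3,4)
Partition: S = [0, 1, 2, 3], T = [4]

Max-flow min-cut theorem verified: both equal 22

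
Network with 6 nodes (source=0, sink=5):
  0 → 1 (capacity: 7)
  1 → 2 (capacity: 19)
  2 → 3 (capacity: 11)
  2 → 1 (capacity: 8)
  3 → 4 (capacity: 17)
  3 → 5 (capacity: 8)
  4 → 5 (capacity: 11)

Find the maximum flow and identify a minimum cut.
Max flow = 7, Min cut edges: (0,1)

Maximum flow: 7
Minimum cut: (0,1)
Partition: S = [0], T = [1, 2, 3, 4, 5]

Max-flow min-cut theorem verified: both equal 7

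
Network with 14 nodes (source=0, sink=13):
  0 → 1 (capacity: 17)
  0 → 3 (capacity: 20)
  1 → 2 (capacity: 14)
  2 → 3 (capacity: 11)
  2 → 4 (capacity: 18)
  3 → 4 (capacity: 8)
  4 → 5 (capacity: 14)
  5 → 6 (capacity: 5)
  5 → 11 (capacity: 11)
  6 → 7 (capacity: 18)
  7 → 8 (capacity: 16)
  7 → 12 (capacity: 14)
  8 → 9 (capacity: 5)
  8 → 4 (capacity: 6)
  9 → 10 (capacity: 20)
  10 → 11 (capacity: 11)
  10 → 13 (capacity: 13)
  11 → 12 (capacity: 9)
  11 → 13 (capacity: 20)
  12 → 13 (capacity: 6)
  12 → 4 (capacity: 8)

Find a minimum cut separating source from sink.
Min cut value = 14, edges: (4,5)

Min cut value: 14
Partition: S = [0, 1, 2, 3, 4], T = [5, 6, 7, 8, 9, 10, 11, 12, 13]
Cut edges: (4,5)

By max-flow min-cut theorem, max flow = min cut = 14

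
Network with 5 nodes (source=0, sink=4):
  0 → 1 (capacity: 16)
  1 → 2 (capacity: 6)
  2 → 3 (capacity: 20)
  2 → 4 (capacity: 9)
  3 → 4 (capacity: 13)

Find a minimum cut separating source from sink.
Min cut value = 6, edges: (1,2)

Min cut value: 6
Partition: S = [0, 1], T = [2, 3, 4]
Cut edges: (1,2)

By max-flow min-cut theorem, max flow = min cut = 6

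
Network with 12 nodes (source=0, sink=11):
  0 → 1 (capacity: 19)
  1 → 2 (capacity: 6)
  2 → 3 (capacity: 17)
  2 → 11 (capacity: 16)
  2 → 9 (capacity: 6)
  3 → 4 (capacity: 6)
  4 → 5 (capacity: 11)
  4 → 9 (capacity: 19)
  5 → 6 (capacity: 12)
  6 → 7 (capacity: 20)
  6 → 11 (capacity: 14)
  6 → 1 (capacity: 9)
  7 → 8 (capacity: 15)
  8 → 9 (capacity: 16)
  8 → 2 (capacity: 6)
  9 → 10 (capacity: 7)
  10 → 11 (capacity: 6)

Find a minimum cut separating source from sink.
Min cut value = 6, edges: (1,2)

Min cut value: 6
Partition: S = [0, 1], T = [2, 3, 4, 5, 6, 7, 8, 9, 10, 11]
Cut edges: (1,2)

By max-flow min-cut theorem, max flow = min cut = 6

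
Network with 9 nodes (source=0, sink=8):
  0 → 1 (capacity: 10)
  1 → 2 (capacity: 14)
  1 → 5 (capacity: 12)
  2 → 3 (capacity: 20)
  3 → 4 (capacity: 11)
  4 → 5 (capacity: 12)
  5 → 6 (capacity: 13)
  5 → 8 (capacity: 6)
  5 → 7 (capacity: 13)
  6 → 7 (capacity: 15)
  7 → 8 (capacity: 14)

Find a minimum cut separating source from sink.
Min cut value = 10, edges: (0,1)

Min cut value: 10
Partition: S = [0], T = [1, 2, 3, 4, 5, 6, 7, 8]
Cut edges: (0,1)

By max-flow min-cut theorem, max flow = min cut = 10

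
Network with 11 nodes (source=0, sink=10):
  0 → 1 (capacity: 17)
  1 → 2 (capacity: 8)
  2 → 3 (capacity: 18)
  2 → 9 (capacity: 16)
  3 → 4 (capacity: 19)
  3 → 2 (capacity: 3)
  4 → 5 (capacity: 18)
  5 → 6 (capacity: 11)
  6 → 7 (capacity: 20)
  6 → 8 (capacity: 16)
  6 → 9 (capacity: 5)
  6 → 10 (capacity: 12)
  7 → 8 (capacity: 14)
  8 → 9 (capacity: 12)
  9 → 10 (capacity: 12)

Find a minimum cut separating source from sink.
Min cut value = 8, edges: (1,2)

Min cut value: 8
Partition: S = [0, 1], T = [2, 3, 4, 5, 6, 7, 8, 9, 10]
Cut edges: (1,2)

By max-flow min-cut theorem, max flow = min cut = 8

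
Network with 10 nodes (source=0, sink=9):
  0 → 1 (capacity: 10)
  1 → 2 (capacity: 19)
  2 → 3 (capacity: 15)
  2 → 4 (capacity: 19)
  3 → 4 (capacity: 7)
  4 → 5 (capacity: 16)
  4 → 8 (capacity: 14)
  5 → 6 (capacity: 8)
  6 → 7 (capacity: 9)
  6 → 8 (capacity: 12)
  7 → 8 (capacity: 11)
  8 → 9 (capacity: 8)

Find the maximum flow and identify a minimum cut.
Max flow = 8, Min cut edges: (8,9)

Maximum flow: 8
Minimum cut: (8,9)
Partition: S = [0, 1, 2, 3, 4, 5, 6, 7, 8], T = [9]

Max-flow min-cut theorem verified: both equal 8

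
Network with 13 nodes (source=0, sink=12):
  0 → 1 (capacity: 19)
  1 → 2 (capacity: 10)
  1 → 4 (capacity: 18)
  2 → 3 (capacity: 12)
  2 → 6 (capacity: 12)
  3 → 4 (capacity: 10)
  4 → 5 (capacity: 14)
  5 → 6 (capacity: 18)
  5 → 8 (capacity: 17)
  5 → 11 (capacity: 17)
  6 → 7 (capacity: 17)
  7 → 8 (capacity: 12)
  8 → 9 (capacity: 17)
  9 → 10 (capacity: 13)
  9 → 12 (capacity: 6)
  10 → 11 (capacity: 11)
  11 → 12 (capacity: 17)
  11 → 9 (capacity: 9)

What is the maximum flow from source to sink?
Maximum flow = 19

Max flow: 19

Flow assignment:
  0 → 1: 19/19
  1 → 2: 5/10
  1 → 4: 14/18
  2 → 6: 5/12
  4 → 5: 14/14
  5 → 11: 14/17
  6 → 7: 5/17
  7 → 8: 5/12
  8 → 9: 5/17
  9 → 12: 5/6
  11 → 12: 14/17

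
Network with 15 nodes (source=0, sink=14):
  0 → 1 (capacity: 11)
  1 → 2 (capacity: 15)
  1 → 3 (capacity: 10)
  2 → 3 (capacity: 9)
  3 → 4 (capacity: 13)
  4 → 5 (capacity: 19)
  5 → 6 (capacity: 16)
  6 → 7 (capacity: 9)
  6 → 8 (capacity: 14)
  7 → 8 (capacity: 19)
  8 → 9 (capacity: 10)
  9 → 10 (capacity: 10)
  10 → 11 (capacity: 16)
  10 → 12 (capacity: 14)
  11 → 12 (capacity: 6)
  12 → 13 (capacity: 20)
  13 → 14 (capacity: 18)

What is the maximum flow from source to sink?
Maximum flow = 10

Max flow: 10

Flow assignment:
  0 → 1: 10/11
  1 → 2: 1/15
  1 → 3: 9/10
  2 → 3: 1/9
  3 → 4: 10/13
  4 → 5: 10/19
  5 → 6: 10/16
  6 → 8: 10/14
  8 → 9: 10/10
  9 → 10: 10/10
  10 → 12: 10/14
  12 → 13: 10/20
  13 → 14: 10/18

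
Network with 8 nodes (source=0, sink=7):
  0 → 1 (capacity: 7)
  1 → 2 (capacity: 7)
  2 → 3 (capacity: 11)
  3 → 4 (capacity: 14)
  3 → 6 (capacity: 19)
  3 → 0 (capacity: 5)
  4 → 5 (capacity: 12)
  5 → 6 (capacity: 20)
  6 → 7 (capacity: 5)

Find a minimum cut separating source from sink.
Min cut value = 5, edges: (6,7)

Min cut value: 5
Partition: S = [0, 1, 2, 3, 4, 5, 6], T = [7]
Cut edges: (6,7)

By max-flow min-cut theorem, max flow = min cut = 5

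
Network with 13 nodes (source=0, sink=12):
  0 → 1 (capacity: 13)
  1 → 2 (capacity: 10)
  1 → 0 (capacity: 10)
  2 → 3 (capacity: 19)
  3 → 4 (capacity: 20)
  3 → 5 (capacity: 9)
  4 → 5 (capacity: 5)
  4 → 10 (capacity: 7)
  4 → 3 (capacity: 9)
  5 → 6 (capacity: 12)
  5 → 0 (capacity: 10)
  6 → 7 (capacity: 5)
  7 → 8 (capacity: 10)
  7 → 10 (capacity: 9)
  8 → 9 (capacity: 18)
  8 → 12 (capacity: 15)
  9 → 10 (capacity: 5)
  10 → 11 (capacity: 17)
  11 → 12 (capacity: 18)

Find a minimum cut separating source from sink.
Min cut value = 10, edges: (1,2)

Min cut value: 10
Partition: S = [0, 1], T = [2, 3, 4, 5, 6, 7, 8, 9, 10, 11, 12]
Cut edges: (1,2)

By max-flow min-cut theorem, max flow = min cut = 10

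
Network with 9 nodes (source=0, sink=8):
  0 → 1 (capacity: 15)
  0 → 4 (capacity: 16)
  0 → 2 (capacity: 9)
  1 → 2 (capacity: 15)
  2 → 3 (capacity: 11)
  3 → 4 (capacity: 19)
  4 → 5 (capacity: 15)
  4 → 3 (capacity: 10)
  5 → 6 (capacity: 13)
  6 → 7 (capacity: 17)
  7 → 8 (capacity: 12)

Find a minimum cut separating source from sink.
Min cut value = 12, edges: (7,8)

Min cut value: 12
Partition: S = [0, 1, 2, 3, 4, 5, 6, 7], T = [8]
Cut edges: (7,8)

By max-flow min-cut theorem, max flow = min cut = 12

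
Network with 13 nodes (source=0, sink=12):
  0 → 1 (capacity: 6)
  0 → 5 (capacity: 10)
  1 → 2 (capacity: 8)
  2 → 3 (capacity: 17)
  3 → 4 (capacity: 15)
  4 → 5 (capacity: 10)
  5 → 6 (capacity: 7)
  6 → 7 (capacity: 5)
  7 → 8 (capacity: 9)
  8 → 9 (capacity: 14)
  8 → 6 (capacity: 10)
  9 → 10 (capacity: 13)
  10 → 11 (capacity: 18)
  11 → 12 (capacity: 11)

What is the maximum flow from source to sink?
Maximum flow = 5

Max flow: 5

Flow assignment:
  0 → 1: 5/6
  1 → 2: 5/8
  2 → 3: 5/17
  3 → 4: 5/15
  4 → 5: 5/10
  5 → 6: 5/7
  6 → 7: 5/5
  7 → 8: 5/9
  8 → 9: 5/14
  9 → 10: 5/13
  10 → 11: 5/18
  11 → 12: 5/11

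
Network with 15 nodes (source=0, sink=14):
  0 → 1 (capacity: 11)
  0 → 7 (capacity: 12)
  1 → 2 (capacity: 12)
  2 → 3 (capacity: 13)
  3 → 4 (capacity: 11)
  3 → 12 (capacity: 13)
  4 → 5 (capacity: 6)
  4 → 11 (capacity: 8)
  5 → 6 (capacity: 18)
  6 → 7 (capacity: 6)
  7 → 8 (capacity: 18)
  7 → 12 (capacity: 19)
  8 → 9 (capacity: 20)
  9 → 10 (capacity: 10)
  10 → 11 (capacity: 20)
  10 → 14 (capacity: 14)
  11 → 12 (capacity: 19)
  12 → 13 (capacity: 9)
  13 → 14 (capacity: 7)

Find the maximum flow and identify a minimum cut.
Max flow = 17, Min cut edges: (9,10), (13,14)

Maximum flow: 17
Minimum cut: (9,10), (13,14)
Partition: S = [0, 1, 2, 3, 4, 5, 6, 7, 8, 9, 11, 12, 13], T = [10, 14]

Max-flow min-cut theorem verified: both equal 17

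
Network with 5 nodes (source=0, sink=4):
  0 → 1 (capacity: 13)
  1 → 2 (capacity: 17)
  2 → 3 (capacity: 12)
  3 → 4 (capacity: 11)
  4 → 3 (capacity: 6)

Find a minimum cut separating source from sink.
Min cut value = 11, edges: (3,4)

Min cut value: 11
Partition: S = [0, 1, 2, 3], T = [4]
Cut edges: (3,4)

By max-flow min-cut theorem, max flow = min cut = 11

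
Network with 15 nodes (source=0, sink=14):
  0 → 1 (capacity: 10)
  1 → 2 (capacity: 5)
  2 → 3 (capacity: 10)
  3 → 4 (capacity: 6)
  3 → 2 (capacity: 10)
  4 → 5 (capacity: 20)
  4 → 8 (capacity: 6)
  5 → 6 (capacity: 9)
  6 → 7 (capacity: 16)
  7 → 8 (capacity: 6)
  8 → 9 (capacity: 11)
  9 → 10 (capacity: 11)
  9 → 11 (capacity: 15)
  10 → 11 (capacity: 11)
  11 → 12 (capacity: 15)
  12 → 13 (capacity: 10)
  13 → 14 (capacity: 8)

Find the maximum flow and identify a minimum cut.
Max flow = 5, Min cut edges: (1,2)

Maximum flow: 5
Minimum cut: (1,2)
Partition: S = [0, 1], T = [2, 3, 4, 5, 6, 7, 8, 9, 10, 11, 12, 13, 14]

Max-flow min-cut theorem verified: both equal 5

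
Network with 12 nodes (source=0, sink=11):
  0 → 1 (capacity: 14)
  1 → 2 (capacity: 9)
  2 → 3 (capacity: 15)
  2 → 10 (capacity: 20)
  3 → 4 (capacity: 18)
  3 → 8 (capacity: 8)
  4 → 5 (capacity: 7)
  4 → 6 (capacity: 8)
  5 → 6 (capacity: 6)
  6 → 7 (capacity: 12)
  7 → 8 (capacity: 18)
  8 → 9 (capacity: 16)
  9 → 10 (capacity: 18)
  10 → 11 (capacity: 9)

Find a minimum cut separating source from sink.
Min cut value = 9, edges: (10,11)

Min cut value: 9
Partition: S = [0, 1, 2, 3, 4, 5, 6, 7, 8, 9, 10], T = [11]
Cut edges: (10,11)

By max-flow min-cut theorem, max flow = min cut = 9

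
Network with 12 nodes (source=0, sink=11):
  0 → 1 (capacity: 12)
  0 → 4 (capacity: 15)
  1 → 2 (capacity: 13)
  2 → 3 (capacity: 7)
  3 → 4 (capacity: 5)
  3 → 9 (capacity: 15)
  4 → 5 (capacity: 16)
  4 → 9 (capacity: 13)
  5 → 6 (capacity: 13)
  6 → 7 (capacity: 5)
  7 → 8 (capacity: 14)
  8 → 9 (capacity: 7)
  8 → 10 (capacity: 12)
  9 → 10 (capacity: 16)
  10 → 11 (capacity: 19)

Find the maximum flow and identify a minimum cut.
Max flow = 19, Min cut edges: (10,11)

Maximum flow: 19
Minimum cut: (10,11)
Partition: S = [0, 1, 2, 3, 4, 5, 6, 7, 8, 9, 10], T = [11]

Max-flow min-cut theorem verified: both equal 19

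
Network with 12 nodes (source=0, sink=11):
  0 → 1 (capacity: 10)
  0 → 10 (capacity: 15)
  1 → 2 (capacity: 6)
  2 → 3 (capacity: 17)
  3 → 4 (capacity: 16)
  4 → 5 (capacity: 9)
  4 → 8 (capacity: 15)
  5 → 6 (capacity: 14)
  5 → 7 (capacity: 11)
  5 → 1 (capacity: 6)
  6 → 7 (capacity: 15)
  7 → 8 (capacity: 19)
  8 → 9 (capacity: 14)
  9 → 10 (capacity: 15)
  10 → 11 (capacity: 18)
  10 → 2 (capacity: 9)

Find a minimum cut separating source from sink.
Min cut value = 18, edges: (10,11)

Min cut value: 18
Partition: S = [0, 1, 2, 3, 4, 5, 6, 7, 8, 9, 10], T = [11]
Cut edges: (10,11)

By max-flow min-cut theorem, max flow = min cut = 18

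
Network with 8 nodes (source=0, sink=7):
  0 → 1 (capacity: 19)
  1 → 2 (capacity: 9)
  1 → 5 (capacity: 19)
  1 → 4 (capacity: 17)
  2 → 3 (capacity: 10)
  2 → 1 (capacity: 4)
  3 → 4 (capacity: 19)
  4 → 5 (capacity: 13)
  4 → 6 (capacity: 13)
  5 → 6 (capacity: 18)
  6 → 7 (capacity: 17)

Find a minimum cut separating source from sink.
Min cut value = 17, edges: (6,7)

Min cut value: 17
Partition: S = [0, 1, 2, 3, 4, 5, 6], T = [7]
Cut edges: (6,7)

By max-flow min-cut theorem, max flow = min cut = 17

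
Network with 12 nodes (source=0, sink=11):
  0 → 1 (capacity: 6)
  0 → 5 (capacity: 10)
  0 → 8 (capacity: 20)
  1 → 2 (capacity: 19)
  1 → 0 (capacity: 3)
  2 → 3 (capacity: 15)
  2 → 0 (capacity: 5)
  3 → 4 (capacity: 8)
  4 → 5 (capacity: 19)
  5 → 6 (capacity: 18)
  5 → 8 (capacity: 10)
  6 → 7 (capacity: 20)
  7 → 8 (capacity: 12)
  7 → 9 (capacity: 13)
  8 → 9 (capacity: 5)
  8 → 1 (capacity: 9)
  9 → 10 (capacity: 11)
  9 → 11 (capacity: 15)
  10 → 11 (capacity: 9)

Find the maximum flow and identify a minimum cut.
Max flow = 18, Min cut edges: (7,9), (8,9)

Maximum flow: 18
Minimum cut: (7,9), (8,9)
Partition: S = [0, 1, 2, 3, 4, 5, 6, 7, 8], T = [9, 10, 11]

Max-flow min-cut theorem verified: both equal 18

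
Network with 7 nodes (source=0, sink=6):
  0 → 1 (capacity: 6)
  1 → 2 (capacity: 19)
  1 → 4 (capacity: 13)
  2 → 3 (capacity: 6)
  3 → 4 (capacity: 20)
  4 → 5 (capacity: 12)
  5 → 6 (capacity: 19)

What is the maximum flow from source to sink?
Maximum flow = 6

Max flow: 6

Flow assignment:
  0 → 1: 6/6
  1 → 4: 6/13
  4 → 5: 6/12
  5 → 6: 6/19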